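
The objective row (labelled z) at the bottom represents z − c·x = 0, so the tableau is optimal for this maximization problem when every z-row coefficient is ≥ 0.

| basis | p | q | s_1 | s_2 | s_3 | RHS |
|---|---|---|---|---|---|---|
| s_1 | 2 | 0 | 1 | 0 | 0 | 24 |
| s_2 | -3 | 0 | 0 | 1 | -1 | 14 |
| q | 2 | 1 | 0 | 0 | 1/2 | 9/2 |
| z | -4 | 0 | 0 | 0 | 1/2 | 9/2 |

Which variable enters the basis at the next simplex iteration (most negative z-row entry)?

p

Negative z-row entries: p: -4.
The most negative is -4 in column p, so p enters.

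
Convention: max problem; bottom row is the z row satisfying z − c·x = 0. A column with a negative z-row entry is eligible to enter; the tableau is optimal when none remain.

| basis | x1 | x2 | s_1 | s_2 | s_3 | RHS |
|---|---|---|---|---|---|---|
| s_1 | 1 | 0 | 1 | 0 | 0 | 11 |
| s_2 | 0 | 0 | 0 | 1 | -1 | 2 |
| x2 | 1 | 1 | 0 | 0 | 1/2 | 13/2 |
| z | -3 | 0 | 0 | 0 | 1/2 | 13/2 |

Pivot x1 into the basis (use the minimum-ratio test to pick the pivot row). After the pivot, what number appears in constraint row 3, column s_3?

1/2

Ratio test on column x1 — row 1: 11/1 = 11; row 2: entry 0 ≤ 0; row 3: (13/2)/1 = 13/2. Minimum is 13/2 at row 3 (x2 leaves); pivot element 1.
Divide row 3 by 1; eliminate column x1 from the other rows.
In the new row 3, the s_3 entry is the old entry divided by the pivot: (1/2)/1 = 1/2.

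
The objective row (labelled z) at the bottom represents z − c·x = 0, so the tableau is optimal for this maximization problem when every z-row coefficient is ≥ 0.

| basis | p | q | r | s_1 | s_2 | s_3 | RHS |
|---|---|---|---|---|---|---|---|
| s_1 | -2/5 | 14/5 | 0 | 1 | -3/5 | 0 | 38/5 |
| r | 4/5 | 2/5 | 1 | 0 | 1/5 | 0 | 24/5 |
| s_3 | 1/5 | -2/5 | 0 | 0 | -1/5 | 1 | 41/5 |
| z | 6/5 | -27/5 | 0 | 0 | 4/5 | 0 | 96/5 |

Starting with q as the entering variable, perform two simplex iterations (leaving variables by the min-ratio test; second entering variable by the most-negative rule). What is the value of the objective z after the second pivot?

Ratio test on column q — row 1: (38/5)/(14/5) = 19/7; row 2: (24/5)/(2/5) = 12; row 3: entry -2/5 ≤ 0. Minimum is 19/7 at row 1 (s_1 leaves); pivot element 14/5.
Pivot on row 1; the z-row RHS becomes 96/5 − (-27/5)·(19/7) = 237/7.
Next entering variable (most negative z-row entry -5/14): s_2.
Ratio test on column s_2 — row 1: entry -3/14 ≤ 0; row 2: (26/7)/(2/7) = 13; row 3: entry -2/7 ≤ 0. Minimum is 13 at row 2 (r leaves); pivot element 2/7.
After the second pivot the z-row RHS is 237/7 − (-5/14)·13 = 77/2.

77/2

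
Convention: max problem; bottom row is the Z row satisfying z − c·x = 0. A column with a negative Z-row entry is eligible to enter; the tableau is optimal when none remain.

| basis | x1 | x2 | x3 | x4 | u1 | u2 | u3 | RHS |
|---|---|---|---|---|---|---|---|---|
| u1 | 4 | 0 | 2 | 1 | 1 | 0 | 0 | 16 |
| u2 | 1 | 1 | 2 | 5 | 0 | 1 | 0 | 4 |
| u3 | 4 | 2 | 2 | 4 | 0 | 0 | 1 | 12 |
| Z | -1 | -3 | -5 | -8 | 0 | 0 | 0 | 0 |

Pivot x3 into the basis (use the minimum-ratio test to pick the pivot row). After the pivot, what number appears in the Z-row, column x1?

Ratio test on column x3 — row 1: 16/2 = 8; row 2: 4/2 = 2; row 3: 12/2 = 6. Minimum is 2 at row 2 (u2 leaves); pivot element 2.
Divide row 2 by 2; eliminate column x3 from the other rows.
Z-row update in column x1: -1 − (-5)·(1/2) = 3/2.

3/2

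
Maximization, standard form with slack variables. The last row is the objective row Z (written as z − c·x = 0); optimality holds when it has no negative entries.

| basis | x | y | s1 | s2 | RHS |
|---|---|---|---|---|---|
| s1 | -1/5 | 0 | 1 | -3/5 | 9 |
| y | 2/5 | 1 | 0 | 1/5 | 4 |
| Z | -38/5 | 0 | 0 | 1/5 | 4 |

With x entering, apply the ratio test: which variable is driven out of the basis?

Column x entries and ratios — s1: -1/5 ≤ 0, skip; y: 4/(2/5) = 10.
Smallest ratio is 10 in the row of y, so y leaves.

y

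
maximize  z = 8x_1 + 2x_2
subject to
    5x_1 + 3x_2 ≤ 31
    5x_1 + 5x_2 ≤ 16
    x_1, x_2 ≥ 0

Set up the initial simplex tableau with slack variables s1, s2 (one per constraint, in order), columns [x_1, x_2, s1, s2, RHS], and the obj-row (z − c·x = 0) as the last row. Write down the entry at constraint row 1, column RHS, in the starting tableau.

31

The RHS of constraint 1 is b_1 = 31.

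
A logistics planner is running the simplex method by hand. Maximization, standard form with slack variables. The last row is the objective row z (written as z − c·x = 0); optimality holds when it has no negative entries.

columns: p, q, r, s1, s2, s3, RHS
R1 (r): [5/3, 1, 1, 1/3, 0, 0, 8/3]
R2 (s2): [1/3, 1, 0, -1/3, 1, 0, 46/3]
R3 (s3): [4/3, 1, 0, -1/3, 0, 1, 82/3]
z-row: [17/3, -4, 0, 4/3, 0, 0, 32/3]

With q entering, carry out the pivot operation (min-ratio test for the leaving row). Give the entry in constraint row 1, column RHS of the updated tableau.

Ratio test on column q — row 1: (8/3)/1 = 8/3; row 2: (46/3)/1 = 46/3; row 3: (82/3)/1 = 82/3. Minimum is 8/3 at row 1 (r leaves); pivot element 1.
Divide row 1 by 1; eliminate column q from the other rows.
In the new row 1, the RHS entry is the old entry divided by the pivot: (8/3)/1 = 8/3.

8/3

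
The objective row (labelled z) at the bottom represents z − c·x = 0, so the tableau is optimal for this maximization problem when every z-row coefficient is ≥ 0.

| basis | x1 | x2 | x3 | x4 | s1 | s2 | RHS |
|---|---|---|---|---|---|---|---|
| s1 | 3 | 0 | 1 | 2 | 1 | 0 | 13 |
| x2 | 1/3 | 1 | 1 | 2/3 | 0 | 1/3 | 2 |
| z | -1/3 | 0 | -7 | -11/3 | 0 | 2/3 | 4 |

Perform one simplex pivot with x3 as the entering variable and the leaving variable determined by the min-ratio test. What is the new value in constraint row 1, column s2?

-1/3

Ratio test on column x3 — row 1: 13/1 = 13; row 2: 2/1 = 2. Minimum is 2 at row 2 (x2 leaves); pivot element 1.
Divide row 2 by 1; eliminate column x3 from the other rows.
Row 1 update in column s2: 0 − 1·(1/3) = -1/3.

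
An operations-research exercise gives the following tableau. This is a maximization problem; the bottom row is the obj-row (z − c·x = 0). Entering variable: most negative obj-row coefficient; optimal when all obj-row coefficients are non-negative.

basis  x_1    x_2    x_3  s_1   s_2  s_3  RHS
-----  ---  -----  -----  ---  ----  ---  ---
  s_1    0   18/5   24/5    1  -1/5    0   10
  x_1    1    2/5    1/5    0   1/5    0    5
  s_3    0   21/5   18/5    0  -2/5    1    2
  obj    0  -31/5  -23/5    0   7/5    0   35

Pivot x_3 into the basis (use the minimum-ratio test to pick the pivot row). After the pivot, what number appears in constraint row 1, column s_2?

Ratio test on column x_3 — row 1: 10/(24/5) = 25/12; row 2: 5/(1/5) = 25; row 3: 2/(18/5) = 5/9. Minimum is 5/9 at row 3 (s_3 leaves); pivot element 18/5.
Divide row 3 by 18/5; eliminate column x_3 from the other rows.
Row 1 update in column s_2: -1/5 − (24/5)·(-1/9) = 1/3.

1/3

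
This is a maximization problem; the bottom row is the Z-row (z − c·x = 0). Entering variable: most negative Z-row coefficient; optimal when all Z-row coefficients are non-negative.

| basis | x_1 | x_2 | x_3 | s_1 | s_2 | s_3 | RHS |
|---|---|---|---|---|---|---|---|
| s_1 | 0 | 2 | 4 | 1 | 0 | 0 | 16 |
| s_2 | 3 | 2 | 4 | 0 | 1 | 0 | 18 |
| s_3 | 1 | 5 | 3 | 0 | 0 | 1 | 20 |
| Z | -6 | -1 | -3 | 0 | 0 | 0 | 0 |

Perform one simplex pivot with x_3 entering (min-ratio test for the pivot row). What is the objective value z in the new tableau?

Ratio test on column x_3 — row 1: 16/4 = 4; row 2: 18/4 = 9/2; row 3: 20/3 = 20/3. Minimum is 4 at row 1 (s_1 leaves); pivot element 4.
Pivot on row 1; the Z-row RHS becomes 0 − (-3)·4 = 12.

12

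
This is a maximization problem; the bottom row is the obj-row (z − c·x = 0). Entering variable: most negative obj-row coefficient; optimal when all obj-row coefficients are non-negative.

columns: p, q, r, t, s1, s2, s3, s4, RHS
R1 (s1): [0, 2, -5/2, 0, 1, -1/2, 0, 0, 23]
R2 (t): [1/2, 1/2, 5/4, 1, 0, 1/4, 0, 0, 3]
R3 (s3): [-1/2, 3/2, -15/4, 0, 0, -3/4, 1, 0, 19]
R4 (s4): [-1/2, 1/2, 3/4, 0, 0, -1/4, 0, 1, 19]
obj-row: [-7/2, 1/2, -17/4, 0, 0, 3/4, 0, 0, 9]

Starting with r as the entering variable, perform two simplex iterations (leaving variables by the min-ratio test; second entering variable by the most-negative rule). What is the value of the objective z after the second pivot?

Ratio test on column r — row 1: entry -5/2 ≤ 0; row 2: 3/(5/4) = 12/5; row 3: entry -15/4 ≤ 0; row 4: 19/(3/4) = 76/3. Minimum is 12/5 at row 2 (t leaves); pivot element 5/4.
Pivot on row 2; the obj-row RHS becomes 9 − (-17/4)·(12/5) = 96/5.
Next entering variable (most negative obj-row entry -9/5): p.
Ratio test on column p — row 1: 29/1 = 29; row 2: (12/5)/(2/5) = 6; row 3: 28/1 = 28; row 4: entry -4/5 ≤ 0. Minimum is 6 at row 2 (r leaves); pivot element 2/5.
After the second pivot the obj-row RHS is 96/5 − (-9/5)·6 = 30.

30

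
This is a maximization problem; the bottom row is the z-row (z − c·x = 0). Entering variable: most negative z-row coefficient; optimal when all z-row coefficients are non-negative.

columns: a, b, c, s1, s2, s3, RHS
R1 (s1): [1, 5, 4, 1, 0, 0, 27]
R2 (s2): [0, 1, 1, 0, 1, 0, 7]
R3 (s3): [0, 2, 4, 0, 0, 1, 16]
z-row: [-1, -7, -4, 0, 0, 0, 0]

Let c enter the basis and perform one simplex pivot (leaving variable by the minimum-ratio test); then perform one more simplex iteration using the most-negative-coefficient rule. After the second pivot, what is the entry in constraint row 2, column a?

Ratio test on column c — row 1: 27/4 = 27/4; row 2: 7/1 = 7; row 3: 16/4 = 4. Minimum is 4 at row 3 (s3 leaves); pivot element 4.
Divide row 3 by 4; eliminate column c from the other rows.
Second iteration: most negative z-row entry is -5 in column b, so b enters.
Ratio test on column b — row 1: 11/3 = 11/3; row 2: 3/(1/2) = 6; row 3: 4/(1/2) = 8. Minimum is 11/3 at row 1 (s1 leaves); pivot element 3.
Divide row 1 by 3; eliminate column b from the other rows.
After both pivots, the entry at constraint row 2, column a is -1/6.

-1/6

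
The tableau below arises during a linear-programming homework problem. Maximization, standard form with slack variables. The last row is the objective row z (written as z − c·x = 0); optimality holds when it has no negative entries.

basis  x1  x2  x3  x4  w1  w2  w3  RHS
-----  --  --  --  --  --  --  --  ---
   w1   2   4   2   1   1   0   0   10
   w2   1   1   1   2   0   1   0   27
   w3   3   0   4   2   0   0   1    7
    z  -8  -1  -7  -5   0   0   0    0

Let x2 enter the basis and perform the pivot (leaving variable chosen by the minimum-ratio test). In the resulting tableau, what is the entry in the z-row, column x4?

Ratio test on column x2 — row 1: 10/4 = 5/2; row 2: 27/1 = 27; row 3: entry 0 ≤ 0. Minimum is 5/2 at row 1 (w1 leaves); pivot element 4.
Divide row 1 by 4; eliminate column x2 from the other rows.
z-row update in column x4: -5 − (-1)·(1/4) = -19/4.

-19/4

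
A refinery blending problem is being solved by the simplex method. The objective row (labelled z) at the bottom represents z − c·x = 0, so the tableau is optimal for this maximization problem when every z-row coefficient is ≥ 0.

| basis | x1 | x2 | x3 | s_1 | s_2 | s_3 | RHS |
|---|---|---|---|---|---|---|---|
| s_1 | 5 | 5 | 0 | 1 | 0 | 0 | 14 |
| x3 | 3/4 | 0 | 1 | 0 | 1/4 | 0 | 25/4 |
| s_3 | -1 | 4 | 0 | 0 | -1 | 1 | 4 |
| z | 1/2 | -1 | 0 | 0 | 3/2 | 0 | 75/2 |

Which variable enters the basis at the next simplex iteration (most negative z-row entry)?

x2

Negative z-row entries: x2: -1.
The most negative is -1 in column x2, so x2 enters.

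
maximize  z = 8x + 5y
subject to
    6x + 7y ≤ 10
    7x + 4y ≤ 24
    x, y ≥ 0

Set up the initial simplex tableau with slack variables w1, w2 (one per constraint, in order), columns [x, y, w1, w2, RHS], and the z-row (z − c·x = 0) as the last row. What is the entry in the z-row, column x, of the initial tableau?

-8

The z-row carries the negated objective coefficients: the x entry is -8.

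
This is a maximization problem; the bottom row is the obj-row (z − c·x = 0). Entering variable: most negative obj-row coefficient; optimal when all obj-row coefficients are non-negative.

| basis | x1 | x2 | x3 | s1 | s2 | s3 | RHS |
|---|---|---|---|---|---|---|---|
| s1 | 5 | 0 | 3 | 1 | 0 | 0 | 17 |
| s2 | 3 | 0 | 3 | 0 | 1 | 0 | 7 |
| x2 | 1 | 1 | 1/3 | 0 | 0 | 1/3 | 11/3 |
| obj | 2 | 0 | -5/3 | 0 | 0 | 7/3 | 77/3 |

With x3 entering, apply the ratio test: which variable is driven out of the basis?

Column x3 entries and ratios — s1: 17/3 = 17/3; s2: 7/3 = 7/3; x2: (11/3)/(1/3) = 11.
Smallest ratio is 7/3 in the row of s2, so s2 leaves.

s2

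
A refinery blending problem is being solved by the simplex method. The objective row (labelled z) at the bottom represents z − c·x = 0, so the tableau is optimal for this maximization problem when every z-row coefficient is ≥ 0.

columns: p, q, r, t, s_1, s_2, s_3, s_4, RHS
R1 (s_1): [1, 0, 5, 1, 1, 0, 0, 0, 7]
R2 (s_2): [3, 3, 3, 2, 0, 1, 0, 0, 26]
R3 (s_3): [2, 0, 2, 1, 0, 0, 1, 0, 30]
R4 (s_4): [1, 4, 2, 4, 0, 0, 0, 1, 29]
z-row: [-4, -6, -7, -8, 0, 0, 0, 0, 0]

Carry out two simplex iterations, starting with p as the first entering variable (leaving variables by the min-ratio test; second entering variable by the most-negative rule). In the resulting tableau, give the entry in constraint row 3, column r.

Ratio test on column p — row 1: 7/1 = 7; row 2: 26/3 = 26/3; row 3: 30/2 = 15; row 4: 29/1 = 29. Minimum is 7 at row 1 (s_1 leaves); pivot element 1.
Divide row 1 by 1; eliminate column p from the other rows.
Second iteration: most negative z-row entry is -6 in column q, so q enters.
Ratio test on column q — row 1: entry 0 ≤ 0; row 2: 5/3 = 5/3; row 3: entry 0 ≤ 0; row 4: 22/4 = 11/2. Minimum is 5/3 at row 2 (s_2 leaves); pivot element 3.
Divide row 2 by 3; eliminate column q from the other rows.
After both pivots, the entry at constraint row 3, column r is -8.

-8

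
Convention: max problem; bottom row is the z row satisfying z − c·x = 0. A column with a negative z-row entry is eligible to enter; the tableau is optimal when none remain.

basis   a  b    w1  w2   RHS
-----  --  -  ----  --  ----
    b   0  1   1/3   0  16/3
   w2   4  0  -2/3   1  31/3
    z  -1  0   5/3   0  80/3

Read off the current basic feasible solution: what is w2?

w2 is basic (row 2); its value is the RHS of that row, 31/3.

31/3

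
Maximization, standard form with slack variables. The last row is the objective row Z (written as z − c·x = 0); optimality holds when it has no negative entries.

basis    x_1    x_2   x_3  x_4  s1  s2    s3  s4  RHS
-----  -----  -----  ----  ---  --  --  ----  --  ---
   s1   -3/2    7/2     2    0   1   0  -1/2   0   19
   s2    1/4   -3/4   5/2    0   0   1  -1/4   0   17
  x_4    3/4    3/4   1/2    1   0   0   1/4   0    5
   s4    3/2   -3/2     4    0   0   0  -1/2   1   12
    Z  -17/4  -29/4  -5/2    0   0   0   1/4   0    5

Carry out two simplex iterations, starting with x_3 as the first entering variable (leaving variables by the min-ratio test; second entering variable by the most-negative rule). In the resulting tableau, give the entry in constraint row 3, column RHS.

Ratio test on column x_3 — row 1: 19/2 = 19/2; row 2: 17/(5/2) = 34/5; row 3: 5/(1/2) = 10; row 4: 12/4 = 3. Minimum is 3 at row 4 (s4 leaves); pivot element 4.
Divide row 4 by 4; eliminate column x_3 from the other rows.
Second iteration: most negative Z-row entry is -131/16 in column x_2, so x_2 enters.
Ratio test on column x_2 — row 1: 13/(17/4) = 52/17; row 2: (19/2)/(3/16) = 152/3; row 3: (7/2)/(15/16) = 56/15; row 4: entry -3/8 ≤ 0. Minimum is 52/17 at row 1 (s1 leaves); pivot element 17/4.
Divide row 1 by 17/4; eliminate column x_2 from the other rows.
After both pivots, the entry at constraint row 3, column RHS is 43/68.

43/68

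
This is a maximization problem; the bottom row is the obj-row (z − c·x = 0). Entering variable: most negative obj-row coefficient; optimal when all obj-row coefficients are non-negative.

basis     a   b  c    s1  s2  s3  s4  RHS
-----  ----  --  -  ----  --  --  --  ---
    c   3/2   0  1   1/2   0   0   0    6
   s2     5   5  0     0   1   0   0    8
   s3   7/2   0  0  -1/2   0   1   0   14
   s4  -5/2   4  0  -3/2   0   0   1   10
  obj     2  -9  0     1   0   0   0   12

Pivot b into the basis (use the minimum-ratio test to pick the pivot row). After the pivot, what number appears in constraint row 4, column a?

-13/2

Ratio test on column b — row 1: entry 0 ≤ 0; row 2: 8/5 = 8/5; row 3: entry 0 ≤ 0; row 4: 10/4 = 5/2. Minimum is 8/5 at row 2 (s2 leaves); pivot element 5.
Divide row 2 by 5; eliminate column b from the other rows.
Row 4 update in column a: -5/2 − 4·1 = -13/2.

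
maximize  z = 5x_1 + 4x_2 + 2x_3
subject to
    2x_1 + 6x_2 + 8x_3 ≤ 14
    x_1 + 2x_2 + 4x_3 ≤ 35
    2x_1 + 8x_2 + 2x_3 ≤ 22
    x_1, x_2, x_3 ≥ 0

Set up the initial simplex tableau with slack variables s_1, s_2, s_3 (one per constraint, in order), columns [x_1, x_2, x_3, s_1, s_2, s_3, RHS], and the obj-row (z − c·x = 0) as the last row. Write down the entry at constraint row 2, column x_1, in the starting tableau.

Constraint 2 has coefficient 1 on x_1.

1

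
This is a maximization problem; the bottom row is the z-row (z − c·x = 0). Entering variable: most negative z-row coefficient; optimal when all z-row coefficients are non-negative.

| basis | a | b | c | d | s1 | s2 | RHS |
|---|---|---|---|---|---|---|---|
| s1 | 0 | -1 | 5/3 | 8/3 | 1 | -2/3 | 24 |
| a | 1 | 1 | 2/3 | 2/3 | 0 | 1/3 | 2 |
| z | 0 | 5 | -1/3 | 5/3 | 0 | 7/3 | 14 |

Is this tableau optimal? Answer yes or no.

The z-row has a negative entry -1/3 in column c, so it is not optimal.

no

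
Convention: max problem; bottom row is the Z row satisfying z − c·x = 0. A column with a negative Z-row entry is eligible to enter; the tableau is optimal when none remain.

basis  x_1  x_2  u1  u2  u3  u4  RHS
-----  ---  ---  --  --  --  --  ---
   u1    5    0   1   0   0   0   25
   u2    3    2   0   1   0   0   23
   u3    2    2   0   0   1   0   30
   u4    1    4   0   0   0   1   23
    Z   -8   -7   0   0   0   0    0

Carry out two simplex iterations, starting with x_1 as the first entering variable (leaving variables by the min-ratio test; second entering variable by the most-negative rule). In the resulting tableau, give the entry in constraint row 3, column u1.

Ratio test on column x_1 — row 1: 25/5 = 5; row 2: 23/3 = 23/3; row 3: 30/2 = 15; row 4: 23/1 = 23. Minimum is 5 at row 1 (u1 leaves); pivot element 5.
Divide row 1 by 5; eliminate column x_1 from the other rows.
Second iteration: most negative Z-row entry is -7 in column x_2, so x_2 enters.
Ratio test on column x_2 — row 1: entry 0 ≤ 0; row 2: 8/2 = 4; row 3: 20/2 = 10; row 4: 18/4 = 9/2. Minimum is 4 at row 2 (u2 leaves); pivot element 2.
Divide row 2 by 2; eliminate column x_2 from the other rows.
After both pivots, the entry at constraint row 3, column u1 is 1/5.

1/5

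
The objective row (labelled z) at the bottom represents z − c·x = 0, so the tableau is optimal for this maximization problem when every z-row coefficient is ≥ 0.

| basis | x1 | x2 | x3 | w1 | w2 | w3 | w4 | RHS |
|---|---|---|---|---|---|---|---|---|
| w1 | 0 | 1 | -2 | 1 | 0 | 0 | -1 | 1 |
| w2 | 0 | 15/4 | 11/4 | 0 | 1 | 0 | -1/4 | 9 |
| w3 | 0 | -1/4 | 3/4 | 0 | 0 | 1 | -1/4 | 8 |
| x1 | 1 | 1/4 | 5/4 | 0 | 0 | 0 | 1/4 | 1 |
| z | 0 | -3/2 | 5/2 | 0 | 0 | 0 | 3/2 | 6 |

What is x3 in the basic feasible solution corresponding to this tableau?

0

x3 is not in the basis, so in the current basic feasible solution x3 = 0.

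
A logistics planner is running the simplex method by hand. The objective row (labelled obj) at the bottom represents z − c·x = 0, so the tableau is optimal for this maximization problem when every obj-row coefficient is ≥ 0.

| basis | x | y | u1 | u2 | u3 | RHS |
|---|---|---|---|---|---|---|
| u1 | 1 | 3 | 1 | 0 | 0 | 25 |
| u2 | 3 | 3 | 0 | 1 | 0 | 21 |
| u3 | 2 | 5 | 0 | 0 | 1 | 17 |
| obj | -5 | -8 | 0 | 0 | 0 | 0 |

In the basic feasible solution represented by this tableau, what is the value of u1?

25

u1 is basic (row 1); its value is the RHS of that row, 25.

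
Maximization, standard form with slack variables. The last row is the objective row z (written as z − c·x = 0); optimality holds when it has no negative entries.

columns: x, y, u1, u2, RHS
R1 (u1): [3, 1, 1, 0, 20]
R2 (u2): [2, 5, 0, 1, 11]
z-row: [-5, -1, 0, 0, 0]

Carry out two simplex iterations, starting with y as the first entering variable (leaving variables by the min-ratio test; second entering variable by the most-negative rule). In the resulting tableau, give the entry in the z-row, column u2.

Ratio test on column y — row 1: 20/1 = 20; row 2: 11/5 = 11/5. Minimum is 11/5 at row 2 (u2 leaves); pivot element 5.
Divide row 2 by 5; eliminate column y from the other rows.
Second iteration: most negative z-row entry is -23/5 in column x, so x enters.
Ratio test on column x — row 1: (89/5)/(13/5) = 89/13; row 2: (11/5)/(2/5) = 11/2. Minimum is 11/2 at row 2 (y leaves); pivot element 2/5.
Divide row 2 by 2/5; eliminate column x from the other rows.
After both pivots, the entry at the z-row, column u2 is 5/2.

5/2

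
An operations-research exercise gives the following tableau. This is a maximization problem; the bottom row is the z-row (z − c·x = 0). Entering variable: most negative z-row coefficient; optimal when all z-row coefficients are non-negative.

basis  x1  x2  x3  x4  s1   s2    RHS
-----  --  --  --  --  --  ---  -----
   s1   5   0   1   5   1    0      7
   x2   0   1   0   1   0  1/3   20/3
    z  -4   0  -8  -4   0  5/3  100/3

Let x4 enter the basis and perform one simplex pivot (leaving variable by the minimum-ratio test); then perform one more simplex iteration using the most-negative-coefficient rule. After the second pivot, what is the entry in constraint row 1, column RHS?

7

Ratio test on column x4 — row 1: 7/5 = 7/5; row 2: (20/3)/1 = 20/3. Minimum is 7/5 at row 1 (s1 leaves); pivot element 5.
Divide row 1 by 5; eliminate column x4 from the other rows.
Second iteration: most negative z-row entry is -36/5 in column x3, so x3 enters.
Ratio test on column x3 — row 1: (7/5)/(1/5) = 7; row 2: entry -1/5 ≤ 0. Minimum is 7 at row 1 (x4 leaves); pivot element 1/5.
Divide row 1 by 1/5; eliminate column x3 from the other rows.
After both pivots, the entry at constraint row 1, column RHS is 7.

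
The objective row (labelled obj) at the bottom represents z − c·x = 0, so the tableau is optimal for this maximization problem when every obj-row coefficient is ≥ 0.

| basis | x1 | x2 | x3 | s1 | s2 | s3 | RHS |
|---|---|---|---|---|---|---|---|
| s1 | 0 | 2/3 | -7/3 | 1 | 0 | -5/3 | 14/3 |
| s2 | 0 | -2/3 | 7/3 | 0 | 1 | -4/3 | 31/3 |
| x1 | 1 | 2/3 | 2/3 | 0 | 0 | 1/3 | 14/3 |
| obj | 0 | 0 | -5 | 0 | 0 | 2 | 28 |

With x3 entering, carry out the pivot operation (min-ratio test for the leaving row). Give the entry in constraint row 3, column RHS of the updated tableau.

Ratio test on column x3 — row 1: entry -7/3 ≤ 0; row 2: (31/3)/(7/3) = 31/7; row 3: (14/3)/(2/3) = 7. Minimum is 31/7 at row 2 (s2 leaves); pivot element 7/3.
Divide row 2 by 7/3; eliminate column x3 from the other rows.
Row 3 update in column RHS: 14/3 − (2/3)·(31/7) = 12/7.

12/7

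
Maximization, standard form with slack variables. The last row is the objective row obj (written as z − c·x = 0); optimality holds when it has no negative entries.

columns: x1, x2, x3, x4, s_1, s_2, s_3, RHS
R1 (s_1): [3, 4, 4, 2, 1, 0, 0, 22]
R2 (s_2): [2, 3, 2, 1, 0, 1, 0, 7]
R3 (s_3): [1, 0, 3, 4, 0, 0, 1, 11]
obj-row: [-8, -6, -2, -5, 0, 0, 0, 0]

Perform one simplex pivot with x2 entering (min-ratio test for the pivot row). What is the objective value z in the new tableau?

14

Ratio test on column x2 — row 1: 22/4 = 11/2; row 2: 7/3 = 7/3; row 3: entry 0 ≤ 0. Minimum is 7/3 at row 2 (s_2 leaves); pivot element 3.
Pivot on row 2; the obj-row RHS becomes 0 − (-6)·(7/3) = 14.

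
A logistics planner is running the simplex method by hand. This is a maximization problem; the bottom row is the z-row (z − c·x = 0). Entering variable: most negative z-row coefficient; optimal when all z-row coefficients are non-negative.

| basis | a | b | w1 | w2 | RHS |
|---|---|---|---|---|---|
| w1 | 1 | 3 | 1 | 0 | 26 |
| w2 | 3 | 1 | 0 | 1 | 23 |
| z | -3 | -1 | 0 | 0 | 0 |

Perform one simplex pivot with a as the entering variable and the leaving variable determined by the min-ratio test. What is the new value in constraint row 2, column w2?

1/3

Ratio test on column a — row 1: 26/1 = 26; row 2: 23/3 = 23/3. Minimum is 23/3 at row 2 (w2 leaves); pivot element 3.
Divide row 2 by 3; eliminate column a from the other rows.
In the new row 2, the w2 entry is the old entry divided by the pivot: 1/3 = 1/3.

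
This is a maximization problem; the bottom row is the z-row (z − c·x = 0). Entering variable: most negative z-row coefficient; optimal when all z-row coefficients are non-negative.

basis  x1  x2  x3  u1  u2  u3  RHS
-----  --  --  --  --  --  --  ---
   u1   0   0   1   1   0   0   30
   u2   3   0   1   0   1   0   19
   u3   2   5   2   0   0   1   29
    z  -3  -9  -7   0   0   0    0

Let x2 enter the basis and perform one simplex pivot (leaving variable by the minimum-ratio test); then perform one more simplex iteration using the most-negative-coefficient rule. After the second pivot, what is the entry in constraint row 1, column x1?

-1

Ratio test on column x2 — row 1: entry 0 ≤ 0; row 2: entry 0 ≤ 0; row 3: 29/5 = 29/5. Minimum is 29/5 at row 3 (u3 leaves); pivot element 5.
Divide row 3 by 5; eliminate column x2 from the other rows.
Second iteration: most negative z-row entry is -17/5 in column x3, so x3 enters.
Ratio test on column x3 — row 1: 30/1 = 30; row 2: 19/1 = 19; row 3: (29/5)/(2/5) = 29/2. Minimum is 29/2 at row 3 (x2 leaves); pivot element 2/5.
Divide row 3 by 2/5; eliminate column x3 from the other rows.
After both pivots, the entry at constraint row 1, column x1 is -1.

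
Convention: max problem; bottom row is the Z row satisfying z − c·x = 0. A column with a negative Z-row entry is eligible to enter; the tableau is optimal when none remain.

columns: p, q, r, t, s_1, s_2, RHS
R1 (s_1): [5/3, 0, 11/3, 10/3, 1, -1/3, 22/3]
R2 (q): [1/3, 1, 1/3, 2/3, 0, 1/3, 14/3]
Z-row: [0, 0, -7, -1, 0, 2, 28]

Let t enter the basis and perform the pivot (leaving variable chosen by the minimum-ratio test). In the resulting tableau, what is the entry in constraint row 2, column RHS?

Ratio test on column t — row 1: (22/3)/(10/3) = 11/5; row 2: (14/3)/(2/3) = 7. Minimum is 11/5 at row 1 (s_1 leaves); pivot element 10/3.
Divide row 1 by 10/3; eliminate column t from the other rows.
Row 2 update in column RHS: 14/3 − (2/3)·(11/5) = 16/5.

16/5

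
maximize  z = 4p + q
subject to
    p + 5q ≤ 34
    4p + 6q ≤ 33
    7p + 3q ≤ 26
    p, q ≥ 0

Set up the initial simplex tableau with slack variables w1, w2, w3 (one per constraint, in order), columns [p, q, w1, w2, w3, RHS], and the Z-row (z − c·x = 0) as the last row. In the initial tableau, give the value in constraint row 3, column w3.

1

Slack w3 belongs to constraint 3; its column is the unit vector e_3, so the entry in row 3 is 1.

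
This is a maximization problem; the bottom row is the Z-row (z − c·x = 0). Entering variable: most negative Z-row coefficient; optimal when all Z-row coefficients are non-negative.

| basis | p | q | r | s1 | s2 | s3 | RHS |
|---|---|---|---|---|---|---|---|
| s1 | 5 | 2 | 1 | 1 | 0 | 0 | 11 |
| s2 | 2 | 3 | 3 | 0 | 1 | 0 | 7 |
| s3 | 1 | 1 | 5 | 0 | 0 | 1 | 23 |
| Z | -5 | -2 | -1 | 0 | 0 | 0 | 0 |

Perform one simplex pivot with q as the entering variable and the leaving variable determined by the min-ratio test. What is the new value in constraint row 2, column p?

2/3

Ratio test on column q — row 1: 11/2 = 11/2; row 2: 7/3 = 7/3; row 3: 23/1 = 23. Minimum is 7/3 at row 2 (s2 leaves); pivot element 3.
Divide row 2 by 3; eliminate column q from the other rows.
In the new row 2, the p entry is the old entry divided by the pivot: 2/3 = 2/3.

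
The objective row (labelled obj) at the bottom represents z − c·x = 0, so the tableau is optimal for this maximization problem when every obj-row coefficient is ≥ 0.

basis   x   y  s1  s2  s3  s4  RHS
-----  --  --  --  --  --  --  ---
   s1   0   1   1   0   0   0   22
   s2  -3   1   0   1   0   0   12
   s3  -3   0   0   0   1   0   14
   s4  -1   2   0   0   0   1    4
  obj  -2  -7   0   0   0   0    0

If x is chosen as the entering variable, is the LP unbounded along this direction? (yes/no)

Every constraint-row entry in column x is ≤ 0, so increasing x is unbounded.

yes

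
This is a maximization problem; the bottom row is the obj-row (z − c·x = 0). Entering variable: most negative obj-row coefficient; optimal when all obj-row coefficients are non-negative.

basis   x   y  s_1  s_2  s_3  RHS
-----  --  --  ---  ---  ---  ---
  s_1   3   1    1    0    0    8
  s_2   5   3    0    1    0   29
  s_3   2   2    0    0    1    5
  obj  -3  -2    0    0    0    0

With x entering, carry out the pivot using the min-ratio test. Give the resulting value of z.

Ratio test on column x — row 1: 8/3 = 8/3; row 2: 29/5 = 29/5; row 3: 5/2 = 5/2. Minimum is 5/2 at row 3 (s_3 leaves); pivot element 2.
Pivot on row 3; the obj-row RHS becomes 0 − (-3)·(5/2) = 15/2.

15/2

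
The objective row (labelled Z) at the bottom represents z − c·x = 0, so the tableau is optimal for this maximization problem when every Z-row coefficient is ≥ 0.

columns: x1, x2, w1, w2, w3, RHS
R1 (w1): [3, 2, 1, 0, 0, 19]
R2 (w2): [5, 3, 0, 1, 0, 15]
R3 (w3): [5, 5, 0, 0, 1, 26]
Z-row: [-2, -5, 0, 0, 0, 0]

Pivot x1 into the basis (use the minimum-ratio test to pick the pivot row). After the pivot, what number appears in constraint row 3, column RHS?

11

Ratio test on column x1 — row 1: 19/3 = 19/3; row 2: 15/5 = 3; row 3: 26/5 = 26/5. Minimum is 3 at row 2 (w2 leaves); pivot element 5.
Divide row 2 by 5; eliminate column x1 from the other rows.
Row 3 update in column RHS: 26 − 5·3 = 11.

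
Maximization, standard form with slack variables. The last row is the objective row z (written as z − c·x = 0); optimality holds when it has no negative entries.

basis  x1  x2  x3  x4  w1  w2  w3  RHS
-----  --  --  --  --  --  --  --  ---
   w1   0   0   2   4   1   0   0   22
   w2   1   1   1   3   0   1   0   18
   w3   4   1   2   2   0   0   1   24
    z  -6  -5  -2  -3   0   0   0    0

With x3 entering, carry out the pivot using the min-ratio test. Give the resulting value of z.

Ratio test on column x3 — row 1: 22/2 = 11; row 2: 18/1 = 18; row 3: 24/2 = 12. Minimum is 11 at row 1 (w1 leaves); pivot element 2.
Pivot on row 1; the z-row RHS becomes 0 − (-2)·11 = 22.

22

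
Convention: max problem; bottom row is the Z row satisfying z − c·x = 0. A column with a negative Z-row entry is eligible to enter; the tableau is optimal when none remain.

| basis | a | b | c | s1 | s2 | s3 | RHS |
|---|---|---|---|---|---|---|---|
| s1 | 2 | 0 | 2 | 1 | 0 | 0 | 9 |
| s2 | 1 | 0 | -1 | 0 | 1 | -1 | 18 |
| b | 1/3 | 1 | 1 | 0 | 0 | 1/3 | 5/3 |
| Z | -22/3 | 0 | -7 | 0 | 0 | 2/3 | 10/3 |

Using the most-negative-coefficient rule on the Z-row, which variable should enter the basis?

Negative Z-row entries: a: -22/3, c: -7.
The most negative is -22/3 in column a, so a enters.

a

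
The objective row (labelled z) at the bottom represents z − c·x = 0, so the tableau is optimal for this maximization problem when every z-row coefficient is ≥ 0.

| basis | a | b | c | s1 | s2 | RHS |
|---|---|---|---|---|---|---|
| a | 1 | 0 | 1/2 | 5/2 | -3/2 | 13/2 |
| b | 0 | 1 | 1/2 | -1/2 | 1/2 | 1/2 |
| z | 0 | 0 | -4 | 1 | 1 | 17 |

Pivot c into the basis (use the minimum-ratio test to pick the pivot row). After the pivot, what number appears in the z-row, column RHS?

Ratio test on column c — row 1: (13/2)/(1/2) = 13; row 2: (1/2)/(1/2) = 1. Minimum is 1 at row 2 (b leaves); pivot element 1/2.
Divide row 2 by 1/2; eliminate column c from the other rows.
z-row update in column RHS: 17 − (-4)·1 = 21.

21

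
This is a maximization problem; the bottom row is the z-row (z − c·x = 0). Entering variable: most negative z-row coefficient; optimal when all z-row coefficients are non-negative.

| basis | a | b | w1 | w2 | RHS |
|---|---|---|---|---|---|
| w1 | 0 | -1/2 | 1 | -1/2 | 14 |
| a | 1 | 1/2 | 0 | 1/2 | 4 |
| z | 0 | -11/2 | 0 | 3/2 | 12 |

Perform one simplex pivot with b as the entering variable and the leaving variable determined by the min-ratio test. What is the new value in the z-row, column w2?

7

Ratio test on column b — row 1: entry -1/2 ≤ 0; row 2: 4/(1/2) = 8. Minimum is 8 at row 2 (a leaves); pivot element 1/2.
Divide row 2 by 1/2; eliminate column b from the other rows.
z-row update in column w2: 3/2 − (-11/2)·1 = 7.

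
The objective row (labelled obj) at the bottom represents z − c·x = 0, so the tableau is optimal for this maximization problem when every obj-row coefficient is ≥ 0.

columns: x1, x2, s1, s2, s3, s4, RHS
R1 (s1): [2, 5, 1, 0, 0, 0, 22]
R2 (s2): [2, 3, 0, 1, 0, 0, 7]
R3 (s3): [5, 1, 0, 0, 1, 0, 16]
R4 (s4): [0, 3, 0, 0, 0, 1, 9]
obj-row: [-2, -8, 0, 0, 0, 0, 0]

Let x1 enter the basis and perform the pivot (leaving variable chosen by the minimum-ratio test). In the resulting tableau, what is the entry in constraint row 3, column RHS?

16/5

Ratio test on column x1 — row 1: 22/2 = 11; row 2: 7/2 = 7/2; row 3: 16/5 = 16/5; row 4: entry 0 ≤ 0. Minimum is 16/5 at row 3 (s3 leaves); pivot element 5.
Divide row 3 by 5; eliminate column x1 from the other rows.
In the new row 3, the RHS entry is the old entry divided by the pivot: 16/5 = 16/5.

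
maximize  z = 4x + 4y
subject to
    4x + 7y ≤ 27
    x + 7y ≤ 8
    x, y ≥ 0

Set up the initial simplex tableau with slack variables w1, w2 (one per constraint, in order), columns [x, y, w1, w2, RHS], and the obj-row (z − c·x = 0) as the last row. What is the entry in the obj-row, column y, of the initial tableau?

The obj-row carries the negated objective coefficients: the y entry is -4.

-4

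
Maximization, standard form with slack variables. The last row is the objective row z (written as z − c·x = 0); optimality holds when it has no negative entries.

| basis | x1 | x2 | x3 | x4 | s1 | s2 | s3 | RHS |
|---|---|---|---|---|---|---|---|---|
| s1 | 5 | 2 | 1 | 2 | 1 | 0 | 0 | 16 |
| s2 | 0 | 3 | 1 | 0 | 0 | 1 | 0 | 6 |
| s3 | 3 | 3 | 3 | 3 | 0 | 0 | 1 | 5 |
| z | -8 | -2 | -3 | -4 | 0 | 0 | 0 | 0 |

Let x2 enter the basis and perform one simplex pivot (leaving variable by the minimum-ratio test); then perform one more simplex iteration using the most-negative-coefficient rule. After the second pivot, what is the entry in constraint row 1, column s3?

Ratio test on column x2 — row 1: 16/2 = 8; row 2: 6/3 = 2; row 3: 5/3 = 5/3. Minimum is 5/3 at row 3 (s3 leaves); pivot element 3.
Divide row 3 by 3; eliminate column x2 from the other rows.
Second iteration: most negative z-row entry is -6 in column x1, so x1 enters.
Ratio test on column x1 — row 1: (38/3)/3 = 38/9; row 2: entry -3 ≤ 0; row 3: (5/3)/1 = 5/3. Minimum is 5/3 at row 3 (x2 leaves); pivot element 1.
Divide row 3 by 1; eliminate column x1 from the other rows.
After both pivots, the entry at constraint row 1, column s3 is -5/3.

-5/3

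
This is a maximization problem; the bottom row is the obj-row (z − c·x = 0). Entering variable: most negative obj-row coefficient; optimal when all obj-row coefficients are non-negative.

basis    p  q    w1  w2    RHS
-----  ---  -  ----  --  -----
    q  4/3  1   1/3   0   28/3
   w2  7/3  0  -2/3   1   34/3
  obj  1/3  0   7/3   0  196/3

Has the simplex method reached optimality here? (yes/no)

yes

Every obj-row coefficient is ≥ 0, so the tableau is optimal.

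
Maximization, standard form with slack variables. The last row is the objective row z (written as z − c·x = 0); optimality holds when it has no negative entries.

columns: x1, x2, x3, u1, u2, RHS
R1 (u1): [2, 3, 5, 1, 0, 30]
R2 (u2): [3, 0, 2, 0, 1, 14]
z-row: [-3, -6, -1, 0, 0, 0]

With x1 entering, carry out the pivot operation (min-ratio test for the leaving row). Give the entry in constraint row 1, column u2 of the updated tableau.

Ratio test on column x1 — row 1: 30/2 = 15; row 2: 14/3 = 14/3. Minimum is 14/3 at row 2 (u2 leaves); pivot element 3.
Divide row 2 by 3; eliminate column x1 from the other rows.
Row 1 update in column u2: 0 − 2·(1/3) = -2/3.

-2/3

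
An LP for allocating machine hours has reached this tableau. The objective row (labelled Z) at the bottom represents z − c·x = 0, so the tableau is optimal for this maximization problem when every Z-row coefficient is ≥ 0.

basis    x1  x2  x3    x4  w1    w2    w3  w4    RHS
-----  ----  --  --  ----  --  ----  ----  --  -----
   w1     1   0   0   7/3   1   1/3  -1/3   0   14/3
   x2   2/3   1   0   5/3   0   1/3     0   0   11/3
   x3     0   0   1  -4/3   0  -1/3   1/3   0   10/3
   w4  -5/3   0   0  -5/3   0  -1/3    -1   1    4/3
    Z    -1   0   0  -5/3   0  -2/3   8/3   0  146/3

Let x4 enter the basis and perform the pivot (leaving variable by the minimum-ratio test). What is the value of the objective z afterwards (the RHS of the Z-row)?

52

Ratio test on column x4 — row 1: (14/3)/(7/3) = 2; row 2: (11/3)/(5/3) = 11/5; row 3: entry -4/3 ≤ 0; row 4: entry -5/3 ≤ 0. Minimum is 2 at row 1 (w1 leaves); pivot element 7/3.
Pivot on row 1; the Z-row RHS becomes 146/3 − (-5/3)·2 = 52.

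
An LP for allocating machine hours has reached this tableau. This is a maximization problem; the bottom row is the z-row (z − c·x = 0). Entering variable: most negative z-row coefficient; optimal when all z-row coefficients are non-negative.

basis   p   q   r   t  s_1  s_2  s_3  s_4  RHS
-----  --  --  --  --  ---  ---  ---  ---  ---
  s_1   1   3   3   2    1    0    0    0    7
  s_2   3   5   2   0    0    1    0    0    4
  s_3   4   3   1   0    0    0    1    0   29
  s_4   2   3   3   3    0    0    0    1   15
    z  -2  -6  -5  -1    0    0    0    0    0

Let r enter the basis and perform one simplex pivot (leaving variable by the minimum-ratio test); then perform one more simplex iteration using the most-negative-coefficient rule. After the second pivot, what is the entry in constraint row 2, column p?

3/2

Ratio test on column r — row 1: 7/3 = 7/3; row 2: 4/2 = 2; row 3: 29/1 = 29; row 4: 15/3 = 5. Minimum is 2 at row 2 (s_2 leaves); pivot element 2.
Divide row 2 by 2; eliminate column r from the other rows.
Second iteration: most negative z-row entry is -1 in column t, so t enters.
Ratio test on column t — row 1: 1/2 = 1/2; row 2: entry 0 ≤ 0; row 3: entry 0 ≤ 0; row 4: 9/3 = 3. Minimum is 1/2 at row 1 (s_1 leaves); pivot element 2.
Divide row 1 by 2; eliminate column t from the other rows.
After both pivots, the entry at constraint row 2, column p is 3/2.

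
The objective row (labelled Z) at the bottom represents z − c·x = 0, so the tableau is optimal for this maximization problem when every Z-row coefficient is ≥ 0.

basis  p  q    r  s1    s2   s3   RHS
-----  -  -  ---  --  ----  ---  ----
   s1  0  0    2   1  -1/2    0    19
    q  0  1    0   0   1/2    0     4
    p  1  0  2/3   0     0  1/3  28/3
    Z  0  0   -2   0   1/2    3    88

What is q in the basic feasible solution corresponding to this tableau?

q is basic (row 2); its value is the RHS of that row, 4.

4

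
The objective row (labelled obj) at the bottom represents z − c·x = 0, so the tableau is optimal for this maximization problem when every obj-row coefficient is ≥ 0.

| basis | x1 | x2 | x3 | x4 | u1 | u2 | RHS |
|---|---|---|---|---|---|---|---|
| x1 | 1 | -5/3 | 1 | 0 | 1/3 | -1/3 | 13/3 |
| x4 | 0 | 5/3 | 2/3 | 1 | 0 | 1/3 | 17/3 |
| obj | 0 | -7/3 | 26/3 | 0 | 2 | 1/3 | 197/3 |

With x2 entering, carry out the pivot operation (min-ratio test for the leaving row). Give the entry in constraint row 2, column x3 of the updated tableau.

Ratio test on column x2 — row 1: entry -5/3 ≤ 0; row 2: (17/3)/(5/3) = 17/5. Minimum is 17/5 at row 2 (x4 leaves); pivot element 5/3.
Divide row 2 by 5/3; eliminate column x2 from the other rows.
In the new row 2, the x3 entry is the old entry divided by the pivot: (2/3)/(5/3) = 2/5.

2/5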